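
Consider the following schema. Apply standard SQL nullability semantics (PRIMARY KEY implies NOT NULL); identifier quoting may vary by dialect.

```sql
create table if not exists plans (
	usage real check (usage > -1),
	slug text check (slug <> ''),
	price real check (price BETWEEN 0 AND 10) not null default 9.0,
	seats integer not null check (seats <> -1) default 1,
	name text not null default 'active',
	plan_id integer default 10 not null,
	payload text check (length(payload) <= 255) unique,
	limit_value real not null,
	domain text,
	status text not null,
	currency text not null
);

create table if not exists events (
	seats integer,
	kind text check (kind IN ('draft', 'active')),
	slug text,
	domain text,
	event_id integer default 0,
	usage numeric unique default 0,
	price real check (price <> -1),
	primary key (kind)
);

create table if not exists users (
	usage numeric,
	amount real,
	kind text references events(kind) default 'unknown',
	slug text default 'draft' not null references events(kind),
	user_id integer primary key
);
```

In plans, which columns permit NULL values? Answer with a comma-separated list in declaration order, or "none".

- usage: CHECK does not forbid NULL (a CHECK constraint passes when its expression is NULL) → nullable.
- slug: CHECK does not forbid NULL (a CHECK constraint passes when its expression is NULL) → nullable.
- price: declared NOT NULL → not nullable.
- seats: declared NOT NULL → not nullable.
- name: declared NOT NULL → not nullable.
- plan_id: declared NOT NULL → not nullable.
- payload: CHECK does not forbid NULL (a CHECK constraint passes when its expression is NULL) → nullable.
- limit_value: declared NOT NULL → not nullable.
- domain: no NOT NULL constraint applies → nullable.
- status: declared NOT NULL → not nullable.
- currency: declared NOT NULL → not nullable.

usage, slug, payload, domain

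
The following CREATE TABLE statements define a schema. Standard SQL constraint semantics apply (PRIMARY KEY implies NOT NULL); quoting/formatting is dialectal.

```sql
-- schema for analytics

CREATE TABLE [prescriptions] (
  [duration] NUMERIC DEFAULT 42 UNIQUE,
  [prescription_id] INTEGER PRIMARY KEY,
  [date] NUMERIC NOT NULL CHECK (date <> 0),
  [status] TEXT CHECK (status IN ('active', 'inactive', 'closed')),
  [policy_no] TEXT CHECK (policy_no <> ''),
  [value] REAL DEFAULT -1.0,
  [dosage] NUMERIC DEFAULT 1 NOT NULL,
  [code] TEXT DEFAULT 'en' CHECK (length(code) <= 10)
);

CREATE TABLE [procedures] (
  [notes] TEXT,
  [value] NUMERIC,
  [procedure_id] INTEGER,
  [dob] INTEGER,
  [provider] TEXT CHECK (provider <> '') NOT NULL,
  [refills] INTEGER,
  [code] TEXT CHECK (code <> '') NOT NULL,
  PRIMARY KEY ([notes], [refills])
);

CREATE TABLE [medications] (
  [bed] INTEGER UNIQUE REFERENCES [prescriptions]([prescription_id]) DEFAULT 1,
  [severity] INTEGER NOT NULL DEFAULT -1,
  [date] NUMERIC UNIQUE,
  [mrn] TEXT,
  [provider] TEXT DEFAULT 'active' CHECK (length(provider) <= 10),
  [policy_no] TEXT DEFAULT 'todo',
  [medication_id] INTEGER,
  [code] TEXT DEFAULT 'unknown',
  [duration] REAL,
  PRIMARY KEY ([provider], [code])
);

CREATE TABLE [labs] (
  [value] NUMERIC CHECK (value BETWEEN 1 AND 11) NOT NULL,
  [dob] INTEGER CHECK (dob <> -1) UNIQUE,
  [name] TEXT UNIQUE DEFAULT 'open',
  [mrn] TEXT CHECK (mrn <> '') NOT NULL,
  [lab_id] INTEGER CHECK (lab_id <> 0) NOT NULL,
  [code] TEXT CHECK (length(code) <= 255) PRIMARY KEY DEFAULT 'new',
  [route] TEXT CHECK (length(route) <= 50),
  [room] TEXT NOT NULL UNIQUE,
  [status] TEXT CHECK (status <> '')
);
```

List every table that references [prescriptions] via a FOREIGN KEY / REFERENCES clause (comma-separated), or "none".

medications

- medications.bed references prescriptions(prescription_id).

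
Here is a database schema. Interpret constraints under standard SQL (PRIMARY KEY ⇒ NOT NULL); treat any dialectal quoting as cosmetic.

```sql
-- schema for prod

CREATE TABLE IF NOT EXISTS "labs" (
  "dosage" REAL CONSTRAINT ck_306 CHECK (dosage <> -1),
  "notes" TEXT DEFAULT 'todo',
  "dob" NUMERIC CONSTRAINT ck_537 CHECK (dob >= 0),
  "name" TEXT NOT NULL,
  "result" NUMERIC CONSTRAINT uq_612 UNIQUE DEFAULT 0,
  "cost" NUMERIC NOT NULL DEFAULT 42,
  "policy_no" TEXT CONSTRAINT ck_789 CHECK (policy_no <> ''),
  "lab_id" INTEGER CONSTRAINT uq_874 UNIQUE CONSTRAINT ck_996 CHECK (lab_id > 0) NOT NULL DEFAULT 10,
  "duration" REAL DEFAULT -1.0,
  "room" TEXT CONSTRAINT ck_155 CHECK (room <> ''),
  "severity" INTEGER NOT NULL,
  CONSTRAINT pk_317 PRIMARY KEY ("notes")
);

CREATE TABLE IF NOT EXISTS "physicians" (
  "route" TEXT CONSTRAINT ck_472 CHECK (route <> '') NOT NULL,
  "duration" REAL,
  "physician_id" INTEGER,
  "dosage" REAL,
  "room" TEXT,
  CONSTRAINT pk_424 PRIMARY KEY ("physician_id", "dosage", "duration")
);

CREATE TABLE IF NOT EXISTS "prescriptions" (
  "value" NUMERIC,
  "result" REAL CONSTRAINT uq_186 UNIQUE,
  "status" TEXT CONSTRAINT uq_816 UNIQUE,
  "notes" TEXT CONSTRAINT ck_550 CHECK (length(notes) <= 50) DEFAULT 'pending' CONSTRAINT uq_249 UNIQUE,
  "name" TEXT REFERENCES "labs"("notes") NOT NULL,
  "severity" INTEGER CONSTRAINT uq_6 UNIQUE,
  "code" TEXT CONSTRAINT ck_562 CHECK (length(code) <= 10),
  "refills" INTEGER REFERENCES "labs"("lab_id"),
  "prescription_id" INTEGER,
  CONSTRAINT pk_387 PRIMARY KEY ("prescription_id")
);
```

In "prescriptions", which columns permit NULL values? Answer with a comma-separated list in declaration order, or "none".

value, result, status, notes, severity, code, refills

- value: no NOT NULL constraint applies → nullable.
- result: UNIQUE does not imply NOT NULL → nullable.
- status: UNIQUE does not imply NOT NULL → nullable.
- notes: CHECK does not forbid NULL (a CHECK constraint passes when its expression is NULL) → nullable.
- name: declared NOT NULL → not nullable.
- severity: UNIQUE does not imply NOT NULL → nullable.
- code: CHECK does not forbid NULL (a CHECK constraint passes when its expression is NULL) → nullable.
- refills: a foreign key column may be NULL unless separately constrained → nullable.
- prescription_id: part of the PRIMARY KEY, which implies NOT NULL → not nullable.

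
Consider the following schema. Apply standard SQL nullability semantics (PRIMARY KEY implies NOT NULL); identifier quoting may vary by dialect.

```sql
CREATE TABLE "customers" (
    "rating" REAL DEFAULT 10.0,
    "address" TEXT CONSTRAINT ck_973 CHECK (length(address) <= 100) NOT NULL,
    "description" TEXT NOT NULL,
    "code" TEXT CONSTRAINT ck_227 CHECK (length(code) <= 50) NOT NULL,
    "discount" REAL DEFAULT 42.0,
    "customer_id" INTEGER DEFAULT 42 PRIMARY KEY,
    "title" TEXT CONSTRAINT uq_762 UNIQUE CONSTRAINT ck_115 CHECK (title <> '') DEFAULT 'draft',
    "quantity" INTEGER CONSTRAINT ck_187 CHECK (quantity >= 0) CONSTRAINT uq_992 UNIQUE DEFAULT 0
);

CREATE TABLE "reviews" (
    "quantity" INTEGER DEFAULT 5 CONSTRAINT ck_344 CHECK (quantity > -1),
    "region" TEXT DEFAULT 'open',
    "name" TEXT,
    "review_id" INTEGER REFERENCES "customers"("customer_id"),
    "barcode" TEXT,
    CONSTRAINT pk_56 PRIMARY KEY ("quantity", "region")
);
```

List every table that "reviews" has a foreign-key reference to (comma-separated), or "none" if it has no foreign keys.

customers

- review_id REFERENCES customers(customer_id).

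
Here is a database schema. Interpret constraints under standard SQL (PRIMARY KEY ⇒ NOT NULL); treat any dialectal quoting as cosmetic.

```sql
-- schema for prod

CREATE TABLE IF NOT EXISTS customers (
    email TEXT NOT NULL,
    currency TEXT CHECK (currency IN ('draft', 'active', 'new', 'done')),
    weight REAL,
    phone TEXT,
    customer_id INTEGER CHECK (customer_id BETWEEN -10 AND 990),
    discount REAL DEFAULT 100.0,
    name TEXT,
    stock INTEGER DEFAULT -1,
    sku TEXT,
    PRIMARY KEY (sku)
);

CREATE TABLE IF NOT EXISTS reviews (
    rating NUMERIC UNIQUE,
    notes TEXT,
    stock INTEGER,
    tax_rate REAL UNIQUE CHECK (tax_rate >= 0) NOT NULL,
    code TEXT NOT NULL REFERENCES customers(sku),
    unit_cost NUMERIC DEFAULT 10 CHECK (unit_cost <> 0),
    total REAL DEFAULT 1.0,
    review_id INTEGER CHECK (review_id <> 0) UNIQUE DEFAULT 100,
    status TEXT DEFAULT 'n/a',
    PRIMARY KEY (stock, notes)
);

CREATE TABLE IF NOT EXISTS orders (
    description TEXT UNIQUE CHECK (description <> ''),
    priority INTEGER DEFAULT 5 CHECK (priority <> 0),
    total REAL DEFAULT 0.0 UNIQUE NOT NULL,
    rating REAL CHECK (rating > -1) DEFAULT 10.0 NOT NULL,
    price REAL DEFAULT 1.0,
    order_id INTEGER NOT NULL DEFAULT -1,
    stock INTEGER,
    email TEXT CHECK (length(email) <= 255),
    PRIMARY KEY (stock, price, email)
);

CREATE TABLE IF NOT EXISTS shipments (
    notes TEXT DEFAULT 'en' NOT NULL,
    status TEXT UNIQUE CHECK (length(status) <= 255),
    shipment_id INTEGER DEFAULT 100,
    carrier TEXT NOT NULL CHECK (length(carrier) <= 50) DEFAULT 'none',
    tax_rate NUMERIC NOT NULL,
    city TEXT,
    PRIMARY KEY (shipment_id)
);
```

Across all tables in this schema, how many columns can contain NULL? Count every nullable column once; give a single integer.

16

customers: 7 nullable (currency, weight, phone, customer_id, discount, name, stock — PK (sku) and explicit NOT NULL columns excluded).
reviews: 5 nullable (rating, unit_cost, total, review_id, status — PK (stock, notes) and explicit NOT NULL columns excluded).
orders: 2 nullable (description, priority — PK (stock, price, email) and explicit NOT NULL columns excluded).
shipments: 2 nullable (status, city — PK (shipment_id) and explicit NOT NULL columns excluded).
Total: 7 + 5 + 2 + 2 = 16.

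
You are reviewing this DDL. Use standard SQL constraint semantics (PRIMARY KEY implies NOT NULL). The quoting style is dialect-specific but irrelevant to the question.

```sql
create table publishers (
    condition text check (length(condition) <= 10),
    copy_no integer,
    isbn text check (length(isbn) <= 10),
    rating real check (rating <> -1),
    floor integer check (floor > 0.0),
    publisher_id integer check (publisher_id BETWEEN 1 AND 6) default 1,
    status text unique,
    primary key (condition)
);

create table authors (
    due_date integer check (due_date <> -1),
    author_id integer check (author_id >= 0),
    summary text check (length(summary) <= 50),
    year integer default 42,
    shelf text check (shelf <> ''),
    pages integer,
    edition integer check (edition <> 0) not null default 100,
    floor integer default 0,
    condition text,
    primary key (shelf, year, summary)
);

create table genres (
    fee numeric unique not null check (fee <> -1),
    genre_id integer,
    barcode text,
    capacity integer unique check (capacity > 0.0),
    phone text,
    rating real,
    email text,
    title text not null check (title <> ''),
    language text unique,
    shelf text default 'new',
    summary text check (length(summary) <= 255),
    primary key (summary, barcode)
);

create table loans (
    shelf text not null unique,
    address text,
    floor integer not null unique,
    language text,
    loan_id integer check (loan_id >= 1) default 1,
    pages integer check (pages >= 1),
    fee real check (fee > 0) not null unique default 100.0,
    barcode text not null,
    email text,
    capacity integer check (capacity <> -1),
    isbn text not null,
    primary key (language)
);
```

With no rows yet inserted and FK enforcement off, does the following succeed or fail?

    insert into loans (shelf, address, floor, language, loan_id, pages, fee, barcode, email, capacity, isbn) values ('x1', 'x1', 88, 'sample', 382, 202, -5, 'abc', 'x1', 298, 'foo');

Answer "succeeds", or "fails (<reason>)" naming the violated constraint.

The value -5 for fee violates CHECK (fee > 0).

fails (CHECK on fee)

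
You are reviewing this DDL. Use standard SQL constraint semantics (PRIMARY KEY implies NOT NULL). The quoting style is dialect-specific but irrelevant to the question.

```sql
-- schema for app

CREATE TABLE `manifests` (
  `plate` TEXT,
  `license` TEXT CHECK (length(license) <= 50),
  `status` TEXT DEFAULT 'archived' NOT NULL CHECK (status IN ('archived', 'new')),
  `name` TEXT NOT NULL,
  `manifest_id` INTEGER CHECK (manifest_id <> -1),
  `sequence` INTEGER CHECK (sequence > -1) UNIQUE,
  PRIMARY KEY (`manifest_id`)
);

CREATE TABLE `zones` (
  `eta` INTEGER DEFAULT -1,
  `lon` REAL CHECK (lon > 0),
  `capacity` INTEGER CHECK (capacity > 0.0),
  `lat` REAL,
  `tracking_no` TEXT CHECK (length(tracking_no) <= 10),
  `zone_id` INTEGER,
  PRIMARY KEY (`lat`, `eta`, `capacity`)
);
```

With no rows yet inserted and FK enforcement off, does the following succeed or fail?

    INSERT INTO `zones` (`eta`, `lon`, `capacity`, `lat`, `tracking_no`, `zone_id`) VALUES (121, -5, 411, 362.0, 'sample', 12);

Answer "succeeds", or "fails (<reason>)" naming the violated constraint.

The value -5 for lon violates CHECK (lon > 0).

fails (CHECK on lon)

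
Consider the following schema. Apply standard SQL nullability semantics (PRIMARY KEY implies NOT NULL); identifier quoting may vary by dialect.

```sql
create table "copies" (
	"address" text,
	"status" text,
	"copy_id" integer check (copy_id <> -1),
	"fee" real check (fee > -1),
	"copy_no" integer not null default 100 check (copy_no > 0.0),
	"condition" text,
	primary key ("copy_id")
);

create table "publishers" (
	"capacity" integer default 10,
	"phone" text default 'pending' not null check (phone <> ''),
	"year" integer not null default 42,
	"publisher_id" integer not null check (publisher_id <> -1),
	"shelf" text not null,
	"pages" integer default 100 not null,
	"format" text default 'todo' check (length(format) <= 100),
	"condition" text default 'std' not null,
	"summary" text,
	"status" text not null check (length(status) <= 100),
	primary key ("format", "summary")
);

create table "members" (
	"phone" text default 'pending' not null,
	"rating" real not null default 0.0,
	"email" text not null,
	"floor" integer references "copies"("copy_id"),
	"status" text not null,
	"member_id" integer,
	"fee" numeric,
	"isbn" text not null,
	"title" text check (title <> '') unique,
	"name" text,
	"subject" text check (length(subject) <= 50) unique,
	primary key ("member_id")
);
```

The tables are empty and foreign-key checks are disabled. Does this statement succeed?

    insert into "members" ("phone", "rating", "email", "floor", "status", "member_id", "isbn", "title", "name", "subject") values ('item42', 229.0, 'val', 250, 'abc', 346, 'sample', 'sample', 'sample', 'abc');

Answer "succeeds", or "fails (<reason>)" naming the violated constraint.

NOT NULL columns: email is supplied; isbn is supplied; member_id is supplied; phone is supplied; rating is supplied; status is supplied.
CHECK constraints: 'sample' satisfies (title <> ''); 'abc' satisfies (length(subject) <= 50).
No constraint is violated.

succeeds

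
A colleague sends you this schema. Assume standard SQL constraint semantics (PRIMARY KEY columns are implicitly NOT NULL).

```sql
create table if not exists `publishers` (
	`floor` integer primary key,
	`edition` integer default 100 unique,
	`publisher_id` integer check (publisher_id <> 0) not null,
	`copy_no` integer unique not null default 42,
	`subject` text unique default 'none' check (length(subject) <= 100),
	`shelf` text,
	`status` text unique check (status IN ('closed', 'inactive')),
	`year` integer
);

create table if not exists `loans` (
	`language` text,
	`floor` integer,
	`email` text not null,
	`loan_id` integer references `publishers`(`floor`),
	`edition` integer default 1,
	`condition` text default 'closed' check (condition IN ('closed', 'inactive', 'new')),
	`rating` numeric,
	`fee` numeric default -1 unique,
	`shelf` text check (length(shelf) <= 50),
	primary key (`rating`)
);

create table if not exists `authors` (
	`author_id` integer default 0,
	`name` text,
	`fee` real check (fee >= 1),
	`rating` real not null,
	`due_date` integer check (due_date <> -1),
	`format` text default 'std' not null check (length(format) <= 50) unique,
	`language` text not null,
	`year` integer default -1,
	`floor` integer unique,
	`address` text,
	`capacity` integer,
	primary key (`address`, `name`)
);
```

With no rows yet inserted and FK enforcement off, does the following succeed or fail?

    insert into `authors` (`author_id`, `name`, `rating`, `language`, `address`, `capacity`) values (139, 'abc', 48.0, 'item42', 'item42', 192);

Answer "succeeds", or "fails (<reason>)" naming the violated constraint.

NOT NULL columns: address is supplied; format defaults to 'std'; language is supplied; name is supplied; rating is supplied.
No constraint is violated.

succeeds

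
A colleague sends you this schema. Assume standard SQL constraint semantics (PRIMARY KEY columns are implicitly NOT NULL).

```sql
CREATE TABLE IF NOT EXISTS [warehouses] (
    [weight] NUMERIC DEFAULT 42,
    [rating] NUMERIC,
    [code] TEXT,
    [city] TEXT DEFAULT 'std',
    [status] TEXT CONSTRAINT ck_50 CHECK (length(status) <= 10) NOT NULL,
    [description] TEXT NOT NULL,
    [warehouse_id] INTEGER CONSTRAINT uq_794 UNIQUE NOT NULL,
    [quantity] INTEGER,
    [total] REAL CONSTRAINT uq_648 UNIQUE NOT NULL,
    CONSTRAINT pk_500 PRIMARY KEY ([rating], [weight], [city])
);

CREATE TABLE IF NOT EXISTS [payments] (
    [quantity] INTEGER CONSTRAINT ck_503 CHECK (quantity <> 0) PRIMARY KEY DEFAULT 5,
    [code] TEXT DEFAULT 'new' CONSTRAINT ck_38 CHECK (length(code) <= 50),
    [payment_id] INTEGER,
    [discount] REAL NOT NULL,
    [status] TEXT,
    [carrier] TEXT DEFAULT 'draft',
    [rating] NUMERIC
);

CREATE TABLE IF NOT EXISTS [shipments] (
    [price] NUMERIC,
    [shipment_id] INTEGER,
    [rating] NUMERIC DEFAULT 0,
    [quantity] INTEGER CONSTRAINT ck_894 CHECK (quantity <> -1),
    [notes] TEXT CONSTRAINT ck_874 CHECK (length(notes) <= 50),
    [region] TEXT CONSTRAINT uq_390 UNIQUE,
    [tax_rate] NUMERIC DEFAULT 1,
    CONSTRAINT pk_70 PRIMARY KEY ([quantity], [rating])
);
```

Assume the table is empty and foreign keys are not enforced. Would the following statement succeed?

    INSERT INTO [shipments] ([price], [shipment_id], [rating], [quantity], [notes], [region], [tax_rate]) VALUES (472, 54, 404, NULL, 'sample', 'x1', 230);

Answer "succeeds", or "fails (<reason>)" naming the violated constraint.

quantity is explicitly set to NULL, but quantity is part of the PRIMARY KEY (implied NOT NULL).

fails (NOT NULL on quantity)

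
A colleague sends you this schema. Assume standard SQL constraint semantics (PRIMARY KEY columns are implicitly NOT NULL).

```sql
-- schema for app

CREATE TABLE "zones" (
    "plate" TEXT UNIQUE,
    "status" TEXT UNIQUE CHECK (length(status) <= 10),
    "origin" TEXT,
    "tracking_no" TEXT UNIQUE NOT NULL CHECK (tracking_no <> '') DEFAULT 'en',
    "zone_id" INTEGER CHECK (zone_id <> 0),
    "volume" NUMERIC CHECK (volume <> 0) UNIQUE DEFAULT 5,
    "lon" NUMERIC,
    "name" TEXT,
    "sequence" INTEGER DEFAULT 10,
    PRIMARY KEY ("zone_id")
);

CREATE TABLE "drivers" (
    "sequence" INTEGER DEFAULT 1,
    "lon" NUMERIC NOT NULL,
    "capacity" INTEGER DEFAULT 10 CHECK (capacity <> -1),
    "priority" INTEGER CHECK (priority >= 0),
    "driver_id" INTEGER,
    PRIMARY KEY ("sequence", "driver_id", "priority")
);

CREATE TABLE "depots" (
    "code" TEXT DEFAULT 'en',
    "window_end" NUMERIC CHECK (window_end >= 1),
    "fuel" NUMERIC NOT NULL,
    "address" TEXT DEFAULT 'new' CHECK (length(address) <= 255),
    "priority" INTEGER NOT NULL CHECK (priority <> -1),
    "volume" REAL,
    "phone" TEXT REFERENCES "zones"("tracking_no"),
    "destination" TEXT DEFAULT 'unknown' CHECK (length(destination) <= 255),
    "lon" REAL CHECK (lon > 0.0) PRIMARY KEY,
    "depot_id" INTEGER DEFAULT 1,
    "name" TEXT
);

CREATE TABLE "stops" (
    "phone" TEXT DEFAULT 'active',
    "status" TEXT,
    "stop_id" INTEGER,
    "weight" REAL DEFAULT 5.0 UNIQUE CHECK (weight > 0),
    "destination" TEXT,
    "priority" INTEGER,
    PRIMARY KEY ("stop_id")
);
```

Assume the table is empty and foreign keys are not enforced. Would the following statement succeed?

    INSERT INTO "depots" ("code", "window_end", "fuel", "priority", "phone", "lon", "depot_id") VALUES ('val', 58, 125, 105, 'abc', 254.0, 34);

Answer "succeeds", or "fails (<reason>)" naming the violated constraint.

NOT NULL columns: fuel is supplied; lon is supplied; priority is supplied.
CHECK constraints: 58 satisfies (window_end >= 1); 105 satisfies (priority <> -1); 254.0 satisfies (lon > 0.0).
No constraint is violated.

succeeds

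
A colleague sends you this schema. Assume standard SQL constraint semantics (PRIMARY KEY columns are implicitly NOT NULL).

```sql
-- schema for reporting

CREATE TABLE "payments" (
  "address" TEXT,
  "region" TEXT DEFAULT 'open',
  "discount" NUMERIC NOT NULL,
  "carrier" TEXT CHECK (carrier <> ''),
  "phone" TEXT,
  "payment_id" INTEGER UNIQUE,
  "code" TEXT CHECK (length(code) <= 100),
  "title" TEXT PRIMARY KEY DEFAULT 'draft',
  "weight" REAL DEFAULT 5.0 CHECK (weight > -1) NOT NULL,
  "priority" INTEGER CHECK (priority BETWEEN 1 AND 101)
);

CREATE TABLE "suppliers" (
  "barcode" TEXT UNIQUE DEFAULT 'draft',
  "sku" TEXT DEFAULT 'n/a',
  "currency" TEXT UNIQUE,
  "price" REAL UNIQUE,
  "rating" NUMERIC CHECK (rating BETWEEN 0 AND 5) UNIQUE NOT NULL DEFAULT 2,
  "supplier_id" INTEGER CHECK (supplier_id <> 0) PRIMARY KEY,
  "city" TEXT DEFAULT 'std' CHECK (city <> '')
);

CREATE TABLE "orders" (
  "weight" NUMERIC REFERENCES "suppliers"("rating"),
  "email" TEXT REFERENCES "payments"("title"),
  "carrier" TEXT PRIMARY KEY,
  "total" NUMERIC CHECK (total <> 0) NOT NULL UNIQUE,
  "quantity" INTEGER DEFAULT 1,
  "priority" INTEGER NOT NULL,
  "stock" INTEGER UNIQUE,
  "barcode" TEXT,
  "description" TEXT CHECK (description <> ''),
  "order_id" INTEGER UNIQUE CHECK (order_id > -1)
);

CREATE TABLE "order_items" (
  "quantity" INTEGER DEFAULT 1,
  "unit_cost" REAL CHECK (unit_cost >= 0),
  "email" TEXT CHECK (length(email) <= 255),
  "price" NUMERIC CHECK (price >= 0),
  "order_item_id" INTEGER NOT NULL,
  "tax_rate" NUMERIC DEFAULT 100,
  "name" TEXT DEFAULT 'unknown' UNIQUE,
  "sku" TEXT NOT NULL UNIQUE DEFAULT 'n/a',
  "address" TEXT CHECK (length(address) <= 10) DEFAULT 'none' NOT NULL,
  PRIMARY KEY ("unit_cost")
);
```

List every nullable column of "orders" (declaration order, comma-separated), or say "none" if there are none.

weight, email, quantity, stock, barcode, description, order_id

- weight: a foreign key column may be NULL unless separately constrained → nullable.
- email: a foreign key column may be NULL unless separately constrained → nullable.
- carrier: part of the PRIMARY KEY, which implies NOT NULL → not nullable.
- total: declared NOT NULL → not nullable.
- quantity: DEFAULT only fills an omitted column; an explicit NULL is still allowed → nullable.
- priority: declared NOT NULL → not nullable.
- stock: UNIQUE does not imply NOT NULL → nullable.
- barcode: no NOT NULL constraint applies → nullable.
- description: CHECK does not forbid NULL (a CHECK constraint passes when its expression is NULL) → nullable.
- order_id: CHECK does not forbid NULL (a CHECK constraint passes when its expression is NULL) → nullable.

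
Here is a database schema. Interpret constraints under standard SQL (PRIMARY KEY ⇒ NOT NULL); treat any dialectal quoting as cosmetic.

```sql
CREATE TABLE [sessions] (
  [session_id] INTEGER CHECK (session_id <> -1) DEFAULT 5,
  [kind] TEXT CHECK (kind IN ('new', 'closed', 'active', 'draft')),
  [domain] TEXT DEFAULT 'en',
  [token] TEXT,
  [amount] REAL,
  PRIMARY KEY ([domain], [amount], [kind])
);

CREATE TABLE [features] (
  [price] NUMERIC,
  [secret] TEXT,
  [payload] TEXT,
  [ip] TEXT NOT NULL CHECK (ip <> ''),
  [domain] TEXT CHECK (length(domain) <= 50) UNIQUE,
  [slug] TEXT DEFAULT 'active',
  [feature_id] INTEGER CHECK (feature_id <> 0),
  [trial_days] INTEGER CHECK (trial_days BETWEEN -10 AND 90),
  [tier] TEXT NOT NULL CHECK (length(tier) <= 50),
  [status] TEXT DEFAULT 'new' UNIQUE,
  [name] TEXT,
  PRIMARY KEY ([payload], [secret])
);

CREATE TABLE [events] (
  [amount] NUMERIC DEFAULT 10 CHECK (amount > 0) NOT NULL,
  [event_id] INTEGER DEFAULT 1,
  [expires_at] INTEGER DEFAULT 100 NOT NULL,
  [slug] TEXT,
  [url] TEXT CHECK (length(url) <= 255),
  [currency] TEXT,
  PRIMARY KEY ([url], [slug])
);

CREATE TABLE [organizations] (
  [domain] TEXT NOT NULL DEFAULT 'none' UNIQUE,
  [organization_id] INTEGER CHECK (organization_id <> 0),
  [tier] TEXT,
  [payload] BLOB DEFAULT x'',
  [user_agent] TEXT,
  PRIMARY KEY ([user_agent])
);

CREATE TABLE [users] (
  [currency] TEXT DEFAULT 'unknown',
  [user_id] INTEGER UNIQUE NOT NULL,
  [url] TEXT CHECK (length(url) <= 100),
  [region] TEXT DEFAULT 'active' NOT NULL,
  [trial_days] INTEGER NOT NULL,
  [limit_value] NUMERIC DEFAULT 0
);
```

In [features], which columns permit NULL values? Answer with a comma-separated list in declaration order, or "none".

price, domain, slug, feature_id, trial_days, status, name

- price: no NOT NULL constraint applies → nullable.
- secret: part of the PRIMARY KEY, which implies NOT NULL → not nullable.
- payload: part of the PRIMARY KEY, which implies NOT NULL → not nullable.
- ip: declared NOT NULL → not nullable.
- domain: CHECK does not forbid NULL (a CHECK constraint passes when its expression is NULL) → nullable.
- slug: DEFAULT only fills an omitted column; an explicit NULL is still allowed → nullable.
- feature_id: CHECK does not forbid NULL (a CHECK constraint passes when its expression is NULL) → nullable.
- trial_days: CHECK does not forbid NULL (a CHECK constraint passes when its expression is NULL) → nullable.
- tier: declared NOT NULL → not nullable.
- status: UNIQUE does not imply NOT NULL → nullable.
- name: no NOT NULL constraint applies → nullable.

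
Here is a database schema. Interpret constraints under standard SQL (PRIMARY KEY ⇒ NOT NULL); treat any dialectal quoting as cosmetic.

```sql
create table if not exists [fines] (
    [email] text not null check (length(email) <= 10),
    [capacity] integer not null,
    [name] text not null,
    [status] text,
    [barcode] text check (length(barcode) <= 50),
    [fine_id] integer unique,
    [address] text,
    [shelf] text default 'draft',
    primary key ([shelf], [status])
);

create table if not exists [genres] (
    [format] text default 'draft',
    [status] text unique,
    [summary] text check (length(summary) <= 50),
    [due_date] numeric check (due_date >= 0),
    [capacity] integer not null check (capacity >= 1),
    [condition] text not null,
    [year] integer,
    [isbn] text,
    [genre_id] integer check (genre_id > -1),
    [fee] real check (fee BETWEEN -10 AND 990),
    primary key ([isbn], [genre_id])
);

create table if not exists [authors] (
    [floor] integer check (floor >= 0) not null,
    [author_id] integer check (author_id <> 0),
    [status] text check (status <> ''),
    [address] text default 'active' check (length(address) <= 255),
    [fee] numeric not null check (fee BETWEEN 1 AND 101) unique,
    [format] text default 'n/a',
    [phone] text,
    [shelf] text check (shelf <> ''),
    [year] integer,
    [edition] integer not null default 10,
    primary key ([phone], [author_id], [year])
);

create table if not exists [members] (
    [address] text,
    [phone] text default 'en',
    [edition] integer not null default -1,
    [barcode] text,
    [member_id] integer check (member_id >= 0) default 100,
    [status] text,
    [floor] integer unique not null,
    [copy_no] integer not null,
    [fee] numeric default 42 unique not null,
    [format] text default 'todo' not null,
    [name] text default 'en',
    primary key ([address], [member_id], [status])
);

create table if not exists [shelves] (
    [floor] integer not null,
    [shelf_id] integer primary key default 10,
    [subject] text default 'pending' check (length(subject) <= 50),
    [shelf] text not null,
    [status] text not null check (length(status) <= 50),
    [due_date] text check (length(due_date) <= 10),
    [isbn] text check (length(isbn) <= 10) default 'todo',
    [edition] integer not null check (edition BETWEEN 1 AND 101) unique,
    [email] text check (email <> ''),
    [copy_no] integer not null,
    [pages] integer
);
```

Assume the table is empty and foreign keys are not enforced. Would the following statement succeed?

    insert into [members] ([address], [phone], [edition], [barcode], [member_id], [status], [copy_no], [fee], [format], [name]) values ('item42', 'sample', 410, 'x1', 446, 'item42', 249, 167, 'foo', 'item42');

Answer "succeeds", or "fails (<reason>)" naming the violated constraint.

floor is omitted from the column list and has no DEFAULT, so it would receive NULL.
But floor is declared NOT NULL.

fails (NOT NULL on floor)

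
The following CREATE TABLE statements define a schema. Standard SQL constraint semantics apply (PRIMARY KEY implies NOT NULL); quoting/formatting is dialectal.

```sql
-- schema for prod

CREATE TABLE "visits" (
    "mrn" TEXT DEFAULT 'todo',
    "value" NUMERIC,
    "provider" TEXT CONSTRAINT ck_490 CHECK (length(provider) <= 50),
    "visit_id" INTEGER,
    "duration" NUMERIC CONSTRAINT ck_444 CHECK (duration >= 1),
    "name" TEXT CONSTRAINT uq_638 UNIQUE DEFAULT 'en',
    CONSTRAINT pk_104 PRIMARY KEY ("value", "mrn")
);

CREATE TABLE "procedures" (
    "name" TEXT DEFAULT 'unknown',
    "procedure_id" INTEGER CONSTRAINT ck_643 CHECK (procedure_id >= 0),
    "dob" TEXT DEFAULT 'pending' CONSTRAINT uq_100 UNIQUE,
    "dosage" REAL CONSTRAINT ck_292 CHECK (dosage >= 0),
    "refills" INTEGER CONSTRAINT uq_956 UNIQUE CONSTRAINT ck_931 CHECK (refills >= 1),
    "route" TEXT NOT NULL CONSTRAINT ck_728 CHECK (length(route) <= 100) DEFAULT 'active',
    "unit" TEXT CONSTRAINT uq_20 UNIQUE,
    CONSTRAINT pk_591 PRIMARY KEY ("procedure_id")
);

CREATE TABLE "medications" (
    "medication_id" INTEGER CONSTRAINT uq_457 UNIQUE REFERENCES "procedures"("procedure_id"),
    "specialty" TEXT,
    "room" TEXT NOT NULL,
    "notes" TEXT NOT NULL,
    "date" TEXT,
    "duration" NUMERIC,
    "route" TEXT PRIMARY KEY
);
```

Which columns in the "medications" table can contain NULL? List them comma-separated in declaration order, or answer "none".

- medication_id: a foreign key column may be NULL unless separately constrained → nullable.
- specialty: no NOT NULL constraint applies → nullable.
- room: declared NOT NULL → not nullable.
- notes: declared NOT NULL → not nullable.
- date: no NOT NULL constraint applies → nullable.
- duration: no NOT NULL constraint applies → nullable.
- route: part of the PRIMARY KEY, which implies NOT NULL → not nullable.

medication_id, specialty, date, duration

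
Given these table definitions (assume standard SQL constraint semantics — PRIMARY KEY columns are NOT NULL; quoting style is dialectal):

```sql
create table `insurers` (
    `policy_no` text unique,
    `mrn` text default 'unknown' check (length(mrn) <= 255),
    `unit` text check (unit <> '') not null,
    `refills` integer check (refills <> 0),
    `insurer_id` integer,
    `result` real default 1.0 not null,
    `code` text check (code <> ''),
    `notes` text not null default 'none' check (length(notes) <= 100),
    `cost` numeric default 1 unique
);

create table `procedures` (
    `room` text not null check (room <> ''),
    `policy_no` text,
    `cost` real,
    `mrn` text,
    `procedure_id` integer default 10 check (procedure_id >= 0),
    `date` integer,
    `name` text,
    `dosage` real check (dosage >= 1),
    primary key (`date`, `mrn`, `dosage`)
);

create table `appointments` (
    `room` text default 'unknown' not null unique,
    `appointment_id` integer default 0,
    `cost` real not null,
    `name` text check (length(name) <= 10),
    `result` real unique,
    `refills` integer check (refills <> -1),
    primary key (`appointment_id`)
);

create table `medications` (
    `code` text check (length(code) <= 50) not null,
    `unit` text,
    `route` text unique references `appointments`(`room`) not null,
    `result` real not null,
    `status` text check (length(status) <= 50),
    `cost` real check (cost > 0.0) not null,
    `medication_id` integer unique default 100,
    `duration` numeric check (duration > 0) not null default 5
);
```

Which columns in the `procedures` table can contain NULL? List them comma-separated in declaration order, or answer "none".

- room: declared NOT NULL → not nullable.
- policy_no: no NOT NULL constraint applies → nullable.
- cost: no NOT NULL constraint applies → nullable.
- mrn: part of the PRIMARY KEY, which implies NOT NULL → not nullable.
- procedure_id: CHECK does not forbid NULL (a CHECK constraint passes when its expression is NULL) → nullable.
- date: part of the PRIMARY KEY, which implies NOT NULL → not nullable.
- name: no NOT NULL constraint applies → nullable.
- dosage: part of the PRIMARY KEY, which implies NOT NULL → not nullable.

policy_no, cost, procedure_id, name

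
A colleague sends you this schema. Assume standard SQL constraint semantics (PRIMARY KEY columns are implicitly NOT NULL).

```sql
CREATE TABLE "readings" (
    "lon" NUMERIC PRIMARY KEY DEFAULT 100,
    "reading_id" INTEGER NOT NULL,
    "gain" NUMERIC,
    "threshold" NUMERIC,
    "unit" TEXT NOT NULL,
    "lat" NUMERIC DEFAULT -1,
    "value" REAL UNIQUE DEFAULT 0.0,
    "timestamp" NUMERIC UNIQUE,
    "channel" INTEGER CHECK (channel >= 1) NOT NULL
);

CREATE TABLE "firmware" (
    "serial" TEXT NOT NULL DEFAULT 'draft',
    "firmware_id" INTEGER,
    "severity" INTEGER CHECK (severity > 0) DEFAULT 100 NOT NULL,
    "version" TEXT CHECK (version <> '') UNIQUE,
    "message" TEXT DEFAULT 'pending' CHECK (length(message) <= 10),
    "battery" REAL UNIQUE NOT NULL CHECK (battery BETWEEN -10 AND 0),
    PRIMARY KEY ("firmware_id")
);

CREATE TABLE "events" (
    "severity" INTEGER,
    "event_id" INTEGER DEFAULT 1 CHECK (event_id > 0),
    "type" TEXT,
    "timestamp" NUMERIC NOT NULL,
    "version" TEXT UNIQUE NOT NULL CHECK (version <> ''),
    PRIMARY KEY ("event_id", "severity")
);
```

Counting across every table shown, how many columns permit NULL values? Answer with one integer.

8

readings: 5 nullable (gain, threshold, lat, value, timestamp — PK (lon) and explicit NOT NULL columns excluded).
firmware: 2 nullable (version, message — PK (firmware_id) and explicit NOT NULL columns excluded).
events: 1 nullable (type — PK (event_id, severity) and explicit NOT NULL columns excluded).
Total: 5 + 2 + 1 = 8.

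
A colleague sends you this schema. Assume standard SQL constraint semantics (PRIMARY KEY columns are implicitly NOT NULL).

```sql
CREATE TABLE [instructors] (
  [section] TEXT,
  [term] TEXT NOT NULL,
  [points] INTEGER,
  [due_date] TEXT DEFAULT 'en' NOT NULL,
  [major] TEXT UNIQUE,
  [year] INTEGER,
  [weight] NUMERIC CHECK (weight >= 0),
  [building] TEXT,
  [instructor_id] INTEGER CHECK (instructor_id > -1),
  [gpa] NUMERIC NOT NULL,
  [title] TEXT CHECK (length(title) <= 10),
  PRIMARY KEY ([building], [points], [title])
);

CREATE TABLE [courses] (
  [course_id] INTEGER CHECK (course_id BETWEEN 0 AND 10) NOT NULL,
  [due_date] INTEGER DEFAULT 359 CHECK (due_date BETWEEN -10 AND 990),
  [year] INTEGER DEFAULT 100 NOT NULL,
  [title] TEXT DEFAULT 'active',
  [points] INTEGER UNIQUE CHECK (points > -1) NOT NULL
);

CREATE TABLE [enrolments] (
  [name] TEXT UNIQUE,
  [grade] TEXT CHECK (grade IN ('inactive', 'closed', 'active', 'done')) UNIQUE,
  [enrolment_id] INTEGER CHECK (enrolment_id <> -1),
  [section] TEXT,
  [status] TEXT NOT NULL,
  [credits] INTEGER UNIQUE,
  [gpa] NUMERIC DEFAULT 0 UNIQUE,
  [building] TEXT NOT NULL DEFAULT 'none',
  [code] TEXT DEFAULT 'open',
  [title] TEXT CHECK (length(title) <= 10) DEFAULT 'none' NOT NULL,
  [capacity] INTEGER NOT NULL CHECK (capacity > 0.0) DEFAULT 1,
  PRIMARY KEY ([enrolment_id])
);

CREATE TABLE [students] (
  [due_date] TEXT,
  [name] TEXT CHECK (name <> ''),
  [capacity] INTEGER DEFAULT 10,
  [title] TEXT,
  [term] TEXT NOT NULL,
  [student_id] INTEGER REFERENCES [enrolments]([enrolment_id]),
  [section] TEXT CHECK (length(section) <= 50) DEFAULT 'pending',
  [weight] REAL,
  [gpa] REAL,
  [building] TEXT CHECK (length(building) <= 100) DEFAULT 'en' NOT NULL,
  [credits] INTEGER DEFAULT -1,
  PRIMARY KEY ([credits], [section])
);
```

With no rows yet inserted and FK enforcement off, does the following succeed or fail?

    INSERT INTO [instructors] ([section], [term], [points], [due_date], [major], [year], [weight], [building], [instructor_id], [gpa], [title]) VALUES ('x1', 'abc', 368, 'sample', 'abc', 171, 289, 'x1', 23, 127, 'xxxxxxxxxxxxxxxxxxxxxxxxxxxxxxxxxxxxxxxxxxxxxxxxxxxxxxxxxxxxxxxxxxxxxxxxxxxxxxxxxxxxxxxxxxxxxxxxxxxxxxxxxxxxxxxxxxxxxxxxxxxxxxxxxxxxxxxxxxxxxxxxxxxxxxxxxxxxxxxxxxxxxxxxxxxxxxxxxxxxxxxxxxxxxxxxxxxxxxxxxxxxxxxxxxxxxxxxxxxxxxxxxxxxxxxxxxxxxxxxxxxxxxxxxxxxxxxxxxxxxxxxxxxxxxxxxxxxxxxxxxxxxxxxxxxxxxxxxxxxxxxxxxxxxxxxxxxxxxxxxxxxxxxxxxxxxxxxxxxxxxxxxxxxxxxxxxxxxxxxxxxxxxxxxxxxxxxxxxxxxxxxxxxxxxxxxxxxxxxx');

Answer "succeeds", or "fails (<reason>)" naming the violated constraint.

fails (CHECK on title)

The value 'xxxxxxxxxxxxxxxxxxxxxxxxxxxxxxxxxxxxxxxxxxxxxxxxxxxxxxxxxxxxxxxxxxxxxxxxxxxxxxxxxxxxxxxxxxxxxxxxxxxxxxxxxxxxxxxxxxxxxxxxxxxxxxxxxxxxxxxxxxxxxxxxxxxxxxxxxxxxxxxxxxxxxxxxxxxxxxxxxxxxxxxxxxxxxxxxxxxxxxxxxxxxxxxxxxxxxxxxxxxxxxxxxxxxxxxxxxxxxxxxxxxxxxxxxxxxxxxxxxxxxxxxxxxxxxxxxxxxxxxxxxxxxxxxxxxxxxxxxxxxxxxxxxxxxxxxxxxxxxxxxxxxxxxxxxxxxxxxxxxxxxxxxxxxxxxxxxxxxxxxxxxxxxxxxxxxxxxxxxxxxxxxxxxxxxxxxxxxxxxx' for title violates CHECK (length(title) <= 10).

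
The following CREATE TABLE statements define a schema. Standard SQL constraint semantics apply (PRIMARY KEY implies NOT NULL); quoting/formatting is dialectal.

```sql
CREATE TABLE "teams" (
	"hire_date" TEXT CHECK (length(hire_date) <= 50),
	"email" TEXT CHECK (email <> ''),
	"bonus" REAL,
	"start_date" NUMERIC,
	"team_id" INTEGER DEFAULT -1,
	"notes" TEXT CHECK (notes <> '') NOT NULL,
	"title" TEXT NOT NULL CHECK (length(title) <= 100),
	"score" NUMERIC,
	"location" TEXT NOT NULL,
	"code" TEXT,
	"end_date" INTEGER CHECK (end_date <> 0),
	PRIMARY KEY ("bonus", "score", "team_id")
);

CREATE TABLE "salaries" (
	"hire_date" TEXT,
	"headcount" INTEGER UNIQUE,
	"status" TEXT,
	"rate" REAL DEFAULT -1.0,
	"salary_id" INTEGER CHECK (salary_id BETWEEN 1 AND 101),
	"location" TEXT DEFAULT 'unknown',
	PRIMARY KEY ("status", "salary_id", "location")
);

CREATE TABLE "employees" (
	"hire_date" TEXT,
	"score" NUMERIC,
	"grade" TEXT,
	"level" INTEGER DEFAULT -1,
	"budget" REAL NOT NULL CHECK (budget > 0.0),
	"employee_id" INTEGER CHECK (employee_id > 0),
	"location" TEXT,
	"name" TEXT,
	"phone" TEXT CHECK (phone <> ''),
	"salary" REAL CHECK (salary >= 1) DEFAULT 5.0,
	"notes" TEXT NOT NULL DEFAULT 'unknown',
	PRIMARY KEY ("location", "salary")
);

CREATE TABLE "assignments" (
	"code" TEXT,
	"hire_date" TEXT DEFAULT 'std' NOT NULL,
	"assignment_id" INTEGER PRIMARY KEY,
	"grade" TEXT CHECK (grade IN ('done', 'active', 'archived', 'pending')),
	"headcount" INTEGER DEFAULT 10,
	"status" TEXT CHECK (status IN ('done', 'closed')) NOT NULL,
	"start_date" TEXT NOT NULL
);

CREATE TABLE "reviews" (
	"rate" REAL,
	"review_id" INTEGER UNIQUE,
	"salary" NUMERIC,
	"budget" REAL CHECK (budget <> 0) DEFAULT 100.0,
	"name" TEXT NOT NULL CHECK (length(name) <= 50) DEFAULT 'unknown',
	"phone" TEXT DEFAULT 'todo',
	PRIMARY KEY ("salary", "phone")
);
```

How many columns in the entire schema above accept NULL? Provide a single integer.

21

teams: 5 nullable (hire_date, email, start_date, code, end_date — PK (bonus, score, team_id) and explicit NOT NULL columns excluded).
salaries: 3 nullable (hire_date, headcount, rate — PK (status, salary_id, location) and explicit NOT NULL columns excluded).
employees: 7 nullable (hire_date, score, grade, level, employee_id, name, phone — PK (location, salary) and explicit NOT NULL columns excluded).
assignments: 3 nullable (code, grade, headcount — PK (assignment_id) and explicit NOT NULL columns excluded).
reviews: 3 nullable (rate, review_id, budget — PK (salary, phone) and explicit NOT NULL columns excluded).
Total: 5 + 3 + 7 + 3 + 3 = 21.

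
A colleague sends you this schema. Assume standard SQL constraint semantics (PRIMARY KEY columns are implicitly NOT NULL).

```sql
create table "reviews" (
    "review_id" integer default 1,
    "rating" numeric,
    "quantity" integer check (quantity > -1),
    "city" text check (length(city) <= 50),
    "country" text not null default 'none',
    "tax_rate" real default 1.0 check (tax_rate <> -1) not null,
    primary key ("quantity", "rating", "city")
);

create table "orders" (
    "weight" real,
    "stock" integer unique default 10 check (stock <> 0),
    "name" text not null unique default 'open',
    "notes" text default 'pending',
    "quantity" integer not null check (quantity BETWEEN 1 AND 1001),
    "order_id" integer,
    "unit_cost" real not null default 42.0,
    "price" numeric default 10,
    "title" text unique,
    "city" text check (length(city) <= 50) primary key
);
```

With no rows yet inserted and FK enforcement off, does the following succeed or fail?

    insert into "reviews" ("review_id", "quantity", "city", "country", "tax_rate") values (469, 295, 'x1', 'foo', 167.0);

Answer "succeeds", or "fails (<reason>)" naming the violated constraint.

rating is omitted from the column list and has no DEFAULT, so it would receive NULL.
But rating is part of the PRIMARY KEY (implied NOT NULL).

fails (NOT NULL on rating)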